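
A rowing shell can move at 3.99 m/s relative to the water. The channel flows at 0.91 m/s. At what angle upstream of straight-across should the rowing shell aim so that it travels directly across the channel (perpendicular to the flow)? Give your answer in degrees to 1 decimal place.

To cancel the current, the upstream component of the rowing shell's velocity must equal the flow: 3.99 sin θ = 0.91.
sin θ = 0.91 / 3.99 = 0.2281.
θ = arcsin(0.2281) = 13.183°.

13.2°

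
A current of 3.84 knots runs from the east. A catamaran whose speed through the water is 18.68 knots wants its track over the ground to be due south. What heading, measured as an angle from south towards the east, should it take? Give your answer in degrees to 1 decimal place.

11.9°

The current pushes perpendicular to the desired track; the heading must have a component into the current equal to 3.84 knots: 18.68 sin θ = 3.84.
sin θ = 0.2056, so θ = 11.863°.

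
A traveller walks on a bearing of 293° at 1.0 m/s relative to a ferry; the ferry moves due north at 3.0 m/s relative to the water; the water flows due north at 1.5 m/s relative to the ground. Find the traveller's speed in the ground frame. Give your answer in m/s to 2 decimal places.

In east/north components (m/s): traveller relative to ferry = (-0.921, 0.391); ferry relative to water = (0.000, 3.000); water relative to ground = (0.000, 1.500).
Sum = (-0.921, 4.891) m/s.
Speed = |(-0.921, 4.891)| = 4.977 m/s.

4.98 m/s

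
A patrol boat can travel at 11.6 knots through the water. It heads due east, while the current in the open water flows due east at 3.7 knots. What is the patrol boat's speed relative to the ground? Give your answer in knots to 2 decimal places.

15.30 knots

Taking east as x and north as y: velocity relative to the water = (11.600, 0.000) knots; the water relative to ground = (3.700, 0.000) knots.
Velocity relative to ground = (11.600, 0.000) + (3.700, 0.000) = (15.300, 0.000) knots.
Speed = |(15.300, 0.000)| = 15.300 knots.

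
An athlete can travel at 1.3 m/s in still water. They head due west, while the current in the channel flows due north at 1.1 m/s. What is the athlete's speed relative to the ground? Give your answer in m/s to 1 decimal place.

Taking east as x and north as y: velocity relative to the water = (-1.300, 0.000) m/s; the water relative to ground = (0.000, 1.100) m/s.
Velocity relative to ground = (-1.300, 0.000) + (0.000, 1.100) = (-1.300, 1.100) m/s.
Speed = |(-1.300, 1.100)| = 1.703 m/s.

1.7 m/s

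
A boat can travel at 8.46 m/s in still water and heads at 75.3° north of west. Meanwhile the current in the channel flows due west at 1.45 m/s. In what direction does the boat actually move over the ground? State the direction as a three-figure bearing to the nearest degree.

336°

Taking east as x and north as y: velocity relative to the water = (-2.147, 8.183) m/s; the water relative to ground = (-1.450, 0.000) m/s.
Velocity relative to ground = (-2.147, 8.183) + (-1.450, 0.000) = (-3.597, 8.183) m/s.
Bearing = atan2(-3.60, 8.18) = 336.27° clockwise from north.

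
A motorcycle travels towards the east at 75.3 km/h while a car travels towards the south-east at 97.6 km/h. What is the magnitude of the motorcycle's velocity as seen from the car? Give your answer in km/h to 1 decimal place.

69.3 km/h

Taking east as x and north as y: motorcycle velocity = (75.300, 0.000) km/h; car velocity = (69.014, -69.014) km/h.
Velocity of motorcycle relative to car = (75.300, 0.000) − (69.014, -69.014) = (6.286, 69.014) km/h.
Magnitude = |(6.286, 69.014)| = 69.299 km/h.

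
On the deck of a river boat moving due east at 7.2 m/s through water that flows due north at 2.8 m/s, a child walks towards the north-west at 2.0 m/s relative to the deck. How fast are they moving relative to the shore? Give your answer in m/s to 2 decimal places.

7.16 m/s

In east/north components (m/s): child relative to river boat = (-1.414, 1.414); river boat relative to water = (7.200, 0.000); water relative to ground = (0.000, 2.800).
Sum = (5.786, 4.214) m/s.
Speed = |(5.786, 4.214)| = 7.158 m/s.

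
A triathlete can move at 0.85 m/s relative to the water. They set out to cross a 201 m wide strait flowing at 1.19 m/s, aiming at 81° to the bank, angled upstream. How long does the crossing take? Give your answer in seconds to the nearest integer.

The component of the triathlete's velocity perpendicular to the bank is 0.85 × sin 81° = 0.840 m/s.
Only the cross-stream component determines the crossing time; the current contributes nothing perpendicular to the bank.
Time = 201 / 0.840 = 239.418 s.

239 s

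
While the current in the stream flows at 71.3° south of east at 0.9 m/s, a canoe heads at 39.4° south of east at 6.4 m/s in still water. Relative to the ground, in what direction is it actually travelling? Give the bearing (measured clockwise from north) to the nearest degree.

Taking east as x and north as y: velocity relative to the water = (4.945, -4.062) m/s; the water relative to ground = (0.289, -0.852) m/s.
Velocity relative to ground = (4.945, -4.062) + (0.289, -0.852) = (5.234, -4.915) m/s.
Bearing = atan2(5.23, -4.91) = 133.20° clockwise from north.

133°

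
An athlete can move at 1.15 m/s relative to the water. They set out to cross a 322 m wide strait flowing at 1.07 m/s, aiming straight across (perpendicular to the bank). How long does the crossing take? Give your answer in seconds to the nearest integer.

280 s

The component of the athlete's velocity perpendicular to the bank is 1.15 m/s.
Only the cross-stream component determines the crossing time; the current contributes nothing perpendicular to the bank.
Time = 322 / 1.150 = 280.000 s.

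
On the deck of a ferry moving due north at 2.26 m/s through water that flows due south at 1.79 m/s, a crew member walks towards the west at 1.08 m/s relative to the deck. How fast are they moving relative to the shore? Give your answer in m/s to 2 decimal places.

In east/north components (m/s): crew member relative to ferry = (-1.080, 0.000); ferry relative to water = (0.000, 2.260); water relative to ground = (0.000, -1.790).
Sum = (-1.080, 0.470) m/s.
Speed = |(-1.080, 0.470)| = 1.178 m/s.

1.18 m/s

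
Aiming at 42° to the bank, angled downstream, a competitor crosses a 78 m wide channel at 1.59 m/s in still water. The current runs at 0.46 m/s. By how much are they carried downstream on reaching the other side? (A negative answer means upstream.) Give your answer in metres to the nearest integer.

120 m

Perpendicular speed = 1.064 m/s; crossing time = 78 / 1.064 = 73.314 s.
Net downstream speed = 1.642 m/s.
Drift = 1.642 × 73.314 = 120.352 m (downstream).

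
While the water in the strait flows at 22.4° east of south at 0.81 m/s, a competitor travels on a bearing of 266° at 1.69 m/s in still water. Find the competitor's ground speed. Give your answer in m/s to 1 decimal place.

1.6 m/s

Taking east as x and north as y: velocity relative to the water = (-1.686, -0.118) m/s; the water relative to ground = (0.309, -0.749) m/s.
Velocity relative to ground = (-1.686, -0.118) + (0.309, -0.749) = (-1.377, -0.867) m/s.
Speed = |(-1.377, -0.867)| = 1.627 m/s.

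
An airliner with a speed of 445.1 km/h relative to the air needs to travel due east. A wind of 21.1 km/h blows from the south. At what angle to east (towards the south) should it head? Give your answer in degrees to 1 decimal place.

2.7°

The wind pushes perpendicular to the desired track; the heading must have a component into the wind equal to 21.1 km/h: 445.1 sin θ = 21.1.
sin θ = 0.0474, so θ = 2.717°.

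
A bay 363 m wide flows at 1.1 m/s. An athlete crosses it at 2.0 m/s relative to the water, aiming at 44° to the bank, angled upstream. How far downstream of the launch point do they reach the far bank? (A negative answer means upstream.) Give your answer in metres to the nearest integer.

Perpendicular speed = 1.389 m/s; crossing time = 363 / 1.389 = 261.280 s.
Net downstream speed = -0.339 m/s.
Drift = -0.339 × 261.280 = -88.490 m (upstream).

-88 m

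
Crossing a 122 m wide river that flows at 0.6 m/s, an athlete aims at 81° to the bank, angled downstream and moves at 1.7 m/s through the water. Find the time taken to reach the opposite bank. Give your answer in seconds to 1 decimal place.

72.7 s

The component of the athlete's velocity perpendicular to the bank is 1.7 × sin 81° = 1.679 m/s.
The flow acts along the bank and has no component across it.
Time = 122 / 1.679 = 72.659 s.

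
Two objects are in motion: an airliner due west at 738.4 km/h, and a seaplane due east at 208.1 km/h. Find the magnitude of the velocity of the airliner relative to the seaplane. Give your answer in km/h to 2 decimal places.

946.50 km/h

Taking east as x and north as y: airliner velocity = (-738.400, 0.000) km/h; seaplane velocity = (208.100, 0.000) km/h.
Velocity of airliner relative to seaplane = (-738.400, 0.000) − (208.100, 0.000) = (-946.500, 0.000) km/h.
Magnitude = |(-946.500, 0.000)| = 946.500 km/h.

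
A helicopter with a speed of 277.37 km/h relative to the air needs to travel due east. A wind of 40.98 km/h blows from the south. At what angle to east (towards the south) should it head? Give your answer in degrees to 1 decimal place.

The wind pushes perpendicular to the desired track; the heading must have a component into the wind equal to 40.98 km/h: 277.37 sin θ = 40.98.
sin θ = 0.1477, so θ = 8.496°.

8.5°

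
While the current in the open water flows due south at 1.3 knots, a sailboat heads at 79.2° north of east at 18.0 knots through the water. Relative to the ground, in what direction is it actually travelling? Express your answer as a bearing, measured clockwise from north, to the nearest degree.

Taking east as x and north as y: velocity relative to the water = (3.373, 17.681) knots; the water relative to ground = (0.000, -1.300) knots.
Velocity relative to ground = (3.373, 17.681) + (0.000, -1.300) = (3.373, 16.381) knots.
Bearing = atan2(3.37, 16.38) = 11.63° clockwise from north.

012°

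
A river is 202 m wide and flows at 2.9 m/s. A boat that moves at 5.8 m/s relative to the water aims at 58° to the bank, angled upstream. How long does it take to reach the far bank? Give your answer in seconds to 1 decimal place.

41.1 s

The component of the boat's velocity perpendicular to the bank is 5.8 × sin 58° = 4.919 m/s.
The current is parallel to the bank, so it does not affect the crossing time.
Time = 202 / 4.919 = 41.068 s.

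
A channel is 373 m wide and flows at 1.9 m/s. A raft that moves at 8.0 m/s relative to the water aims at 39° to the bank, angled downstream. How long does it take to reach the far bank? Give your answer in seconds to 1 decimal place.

74.1 s

The component of the raft's velocity perpendicular to the bank is 8.0 × sin 39° = 5.035 m/s.
Only the cross-stream component determines the crossing time; the current contributes nothing perpendicular to the bank.
Time = 373 / 5.035 = 74.088 s.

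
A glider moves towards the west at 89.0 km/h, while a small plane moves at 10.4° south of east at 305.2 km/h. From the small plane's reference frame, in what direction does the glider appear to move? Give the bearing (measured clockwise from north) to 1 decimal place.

Taking east as x and north as y: glider velocity = (-89.000, 0.000) km/h; small plane velocity = (300.186, -55.094) km/h.
Velocity of glider relative to small plane = (-89.000, 0.000) − (300.186, -55.094) = (-389.186, 55.094) km/h.
Bearing = atan2(-389.19, 55.09) = 278.06° clockwise from north.

278.1°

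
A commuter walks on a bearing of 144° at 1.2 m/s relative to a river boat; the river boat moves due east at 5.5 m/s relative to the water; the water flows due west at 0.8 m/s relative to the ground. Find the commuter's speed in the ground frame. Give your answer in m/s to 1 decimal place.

5.5 m/s

In east/north components (m/s): commuter relative to river boat = (0.705, -0.971); river boat relative to water = (5.500, 0.000); water relative to ground = (-0.800, 0.000).
Sum = (5.405, -0.971) m/s.
Speed = |(5.405, -0.971)| = 5.492 m/s.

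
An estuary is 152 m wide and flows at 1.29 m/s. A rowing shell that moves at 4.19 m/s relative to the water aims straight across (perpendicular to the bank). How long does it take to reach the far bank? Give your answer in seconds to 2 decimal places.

36.28 s

The component of the rowing shell's velocity perpendicular to the bank is 4.19 m/s.
Only the cross-stream component determines the crossing time; the current contributes nothing perpendicular to the bank.
Time = 152 / 4.190 = 36.277 s.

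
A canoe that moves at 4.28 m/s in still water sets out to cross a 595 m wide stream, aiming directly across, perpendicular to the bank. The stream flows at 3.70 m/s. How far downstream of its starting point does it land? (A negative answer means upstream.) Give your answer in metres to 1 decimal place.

514.4 m

Perpendicular speed = 4.280 m/s; crossing time = 595 / 4.280 = 139.019 s.
Net downstream speed = 3.700 m/s.
Drift = 3.700 × 139.019 = 514.369 m (downstream).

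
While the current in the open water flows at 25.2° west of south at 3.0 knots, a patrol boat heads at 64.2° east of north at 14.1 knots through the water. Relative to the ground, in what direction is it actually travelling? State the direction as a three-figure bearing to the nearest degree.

Taking east as x and north as y: velocity relative to the water = (12.694, 6.137) knots; the water relative to ground = (-1.277, -2.714) knots.
Velocity relative to ground = (12.694, 6.137) + (-1.277, -2.714) = (11.417, 3.422) knots.
Bearing = atan2(11.42, 3.42) = 73.31° clockwise from north.

073°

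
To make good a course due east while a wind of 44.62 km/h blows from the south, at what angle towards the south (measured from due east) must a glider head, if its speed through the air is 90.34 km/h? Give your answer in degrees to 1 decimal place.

The wind pushes perpendicular to the desired track; the heading must have a component into the wind equal to 44.62 km/h: 90.34 sin θ = 44.62.
sin θ = 0.4939, so θ = 29.598°.

29.6°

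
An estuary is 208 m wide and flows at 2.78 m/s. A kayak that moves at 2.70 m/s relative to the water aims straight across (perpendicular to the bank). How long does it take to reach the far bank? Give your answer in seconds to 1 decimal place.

77.0 s

The component of the kayak's velocity perpendicular to the bank is 2.70 m/s.
The flow acts along the bank and has no component across it.
Time = 208 / 2.700 = 77.037 s.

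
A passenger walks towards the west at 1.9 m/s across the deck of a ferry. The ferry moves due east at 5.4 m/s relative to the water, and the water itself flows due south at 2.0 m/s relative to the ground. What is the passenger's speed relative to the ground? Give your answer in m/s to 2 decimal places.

4.03 m/s

In east/north components (m/s): passenger relative to ferry = (-1.900, 0.000); ferry relative to water = (5.400, 0.000); water relative to ground = (0.000, -2.000).
Sum = (3.500, -2.000) m/s.
Speed = |(3.500, -2.000)| = 4.031 m/s.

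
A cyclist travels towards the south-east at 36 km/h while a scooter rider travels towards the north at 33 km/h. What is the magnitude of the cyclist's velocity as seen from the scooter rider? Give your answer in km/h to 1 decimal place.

Taking east as x and north as y: cyclist velocity = (25.456, -25.456) km/h; scooter rider velocity = (0.000, 33.000) km/h.
Velocity of cyclist relative to scooter rider = (25.456, -25.456) − (0.000, 33.000) = (25.456, -58.456) km/h.
Magnitude = |(25.456, -58.456)| = 63.758 km/h.

63.8 km/h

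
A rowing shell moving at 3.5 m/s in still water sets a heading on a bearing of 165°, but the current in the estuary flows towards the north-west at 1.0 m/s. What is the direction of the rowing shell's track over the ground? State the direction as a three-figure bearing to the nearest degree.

176°

Taking east as x and north as y: velocity relative to the water = (0.906, -3.381) m/s; the water relative to ground = (-0.707, 0.707) m/s.
Velocity relative to ground = (0.906, -3.381) + (-0.707, 0.707) = (0.199, -2.674) m/s.
Bearing = atan2(0.20, -2.67) = 175.75° clockwise from north.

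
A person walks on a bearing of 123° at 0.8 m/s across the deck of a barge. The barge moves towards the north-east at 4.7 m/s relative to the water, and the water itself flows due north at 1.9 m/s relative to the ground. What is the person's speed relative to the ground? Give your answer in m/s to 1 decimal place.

In east/north components (m/s): person relative to barge = (0.671, -0.436); barge relative to water = (3.323, 3.323); water relative to ground = (0.000, 1.900).
Sum = (3.994, 4.788) m/s.
Speed = |(3.994, 4.788)| = 6.235 m/s.

6.2 m/s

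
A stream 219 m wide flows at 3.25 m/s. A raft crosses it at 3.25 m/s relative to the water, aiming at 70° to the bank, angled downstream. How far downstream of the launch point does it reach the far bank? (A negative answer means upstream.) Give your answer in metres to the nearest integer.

Perpendicular speed = 3.054 m/s; crossing time = 219 / 3.054 = 71.709 s.
Net downstream speed = 4.362 m/s.
Drift = 4.362 × 71.709 = 312.764 m (downstream).

313 m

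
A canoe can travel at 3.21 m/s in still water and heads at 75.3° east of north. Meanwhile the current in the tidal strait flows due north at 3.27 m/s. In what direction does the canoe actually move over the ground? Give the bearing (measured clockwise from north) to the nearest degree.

037°

Taking east as x and north as y: velocity relative to the water = (3.105, 0.815) m/s; the water relative to ground = (0.000, 3.270) m/s.
Velocity relative to ground = (3.105, 0.815) + (0.000, 3.270) = (3.105, 4.085) m/s.
Bearing = atan2(3.10, 4.08) = 37.24° clockwise from north.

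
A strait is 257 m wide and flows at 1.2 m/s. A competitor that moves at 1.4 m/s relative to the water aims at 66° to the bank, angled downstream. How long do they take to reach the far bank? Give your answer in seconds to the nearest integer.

The component of the competitor's velocity perpendicular to the bank is 1.4 × sin 66° = 1.279 m/s.
Only the cross-stream component determines the crossing time; the current contributes nothing perpendicular to the bank.
Time = 257 / 1.279 = 200.944 s.

201 s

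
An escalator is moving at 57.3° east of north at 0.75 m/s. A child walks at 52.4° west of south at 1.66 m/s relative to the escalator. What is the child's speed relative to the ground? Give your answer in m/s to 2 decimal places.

0.91 m/s

Taking east as x and north as y: escalator velocity = (0.631, 0.405) m/s; child velocity relative to escalator = (-1.315, -1.013) m/s.
Velocity relative to ground = (0.631, 0.405) + (-1.315, -1.013) = (-0.684, -0.608) m/s.
Speed = |(-0.684, -0.608)| = 0.915 m/s.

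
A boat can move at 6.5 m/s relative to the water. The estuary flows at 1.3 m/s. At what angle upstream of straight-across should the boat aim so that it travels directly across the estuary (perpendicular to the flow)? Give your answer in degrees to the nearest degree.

To cancel the current, the upstream component of the boat's velocity must equal the flow: 6.5 sin θ = 1.3.
sin θ = 1.3 / 6.5 = 0.2000.
θ = arcsin(0.2000) = 11.537°.

12°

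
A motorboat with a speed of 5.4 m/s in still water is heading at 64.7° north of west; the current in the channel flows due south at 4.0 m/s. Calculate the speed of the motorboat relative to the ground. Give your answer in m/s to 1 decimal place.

Taking east as x and north as y: velocity relative to the water = (-2.308, 4.882) m/s; the water relative to ground = (0.000, -4.000) m/s.
Velocity relative to ground = (-2.308, 4.882) + (0.000, -4.000) = (-2.308, 0.882) m/s.
Speed = |(-2.308, 0.882)| = 2.471 m/s.

2.5 m/s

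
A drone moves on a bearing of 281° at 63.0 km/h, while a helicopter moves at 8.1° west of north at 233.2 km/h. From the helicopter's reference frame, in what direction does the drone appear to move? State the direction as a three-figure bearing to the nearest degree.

Taking east as x and north as y: drone velocity = (-61.843, 12.021) km/h; helicopter velocity = (-32.858, 230.874) km/h.
Velocity of drone relative to helicopter = (-61.843, 12.021) − (-32.858, 230.874) = (-28.984, -218.853) km/h.
Bearing = atan2(-28.98, -218.85) = 187.54° clockwise from north.

188°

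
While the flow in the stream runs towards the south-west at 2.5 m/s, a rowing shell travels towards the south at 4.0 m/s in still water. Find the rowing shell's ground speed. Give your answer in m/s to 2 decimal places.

6.03 m/s

Taking east as x and north as y: velocity relative to the water = (0.000, -4.000) m/s; the water relative to ground = (-1.768, -1.768) m/s.
Velocity relative to ground = (0.000, -4.000) + (-1.768, -1.768) = (-1.768, -5.768) m/s.
Speed = |(-1.768, -5.768)| = 6.033 m/s.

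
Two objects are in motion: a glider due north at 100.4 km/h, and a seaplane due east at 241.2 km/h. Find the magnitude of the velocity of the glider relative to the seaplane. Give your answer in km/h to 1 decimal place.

Taking east as x and north as y: glider velocity = (0.000, 100.400) km/h; seaplane velocity = (241.200, 0.000) km/h.
Velocity of glider relative to seaplane = (0.000, 100.400) − (241.200, 0.000) = (-241.200, 100.400) km/h.
Magnitude = |(-241.200, 100.400)| = 261.262 km/h.

261.3 km/h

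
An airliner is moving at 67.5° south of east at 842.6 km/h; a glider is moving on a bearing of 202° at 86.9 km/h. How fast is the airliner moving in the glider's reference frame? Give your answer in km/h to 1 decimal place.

Taking east as x and north as y: airliner velocity = (322.449, -778.461) km/h; glider velocity = (-32.553, -80.572) km/h.
Velocity of airliner relative to glider = (322.449, -778.461) − (-32.553, -80.572) = (355.002, -697.889) km/h.
Magnitude = |(355.002, -697.889)| = 782.991 km/h.

783.0 km/h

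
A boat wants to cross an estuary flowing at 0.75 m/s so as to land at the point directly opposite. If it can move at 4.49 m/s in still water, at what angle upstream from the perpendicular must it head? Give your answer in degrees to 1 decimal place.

9.6°

To cancel the current, the upstream component of the boat's velocity must equal the flow: 4.49 sin θ = 0.75.
sin θ = 0.75 / 4.49 = 0.1670.
θ = arcsin(0.1670) = 9.616°.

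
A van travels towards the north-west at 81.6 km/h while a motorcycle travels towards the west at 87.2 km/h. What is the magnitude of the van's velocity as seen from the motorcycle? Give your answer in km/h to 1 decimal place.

Taking east as x and north as y: van velocity = (-57.700, 57.700) km/h; motorcycle velocity = (-87.200, 0.000) km/h.
Velocity of van relative to motorcycle = (-57.700, 57.700) − (-87.200, 0.000) = (29.500, 57.700) km/h.
Magnitude = |(29.500, 57.700)| = 64.804 km/h.

64.8 km/h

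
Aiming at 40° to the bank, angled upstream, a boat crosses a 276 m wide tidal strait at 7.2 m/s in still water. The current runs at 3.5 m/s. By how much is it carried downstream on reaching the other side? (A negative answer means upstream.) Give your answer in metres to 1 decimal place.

Perpendicular speed = 4.628 m/s; crossing time = 276 / 4.628 = 59.636 s.
Net downstream speed = -2.016 m/s.
Drift = -2.016 × 59.636 = -120.198 m (upstream).

-120.2 m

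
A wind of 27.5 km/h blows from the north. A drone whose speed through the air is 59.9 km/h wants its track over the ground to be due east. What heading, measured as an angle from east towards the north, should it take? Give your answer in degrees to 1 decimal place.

The wind pushes perpendicular to the desired track; the heading must have a component into the wind equal to 27.5 km/h: 59.9 sin θ = 27.5.
sin θ = 0.4591, so θ = 27.329°.

27.3°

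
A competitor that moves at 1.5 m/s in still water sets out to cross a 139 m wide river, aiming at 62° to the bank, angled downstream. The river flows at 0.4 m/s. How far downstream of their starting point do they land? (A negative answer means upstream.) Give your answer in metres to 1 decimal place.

115.9 m

Perpendicular speed = 1.324 m/s; crossing time = 139 / 1.324 = 104.951 s.
Net downstream speed = 1.104 m/s.
Drift = 1.104 × 104.951 = 115.888 m (downstream).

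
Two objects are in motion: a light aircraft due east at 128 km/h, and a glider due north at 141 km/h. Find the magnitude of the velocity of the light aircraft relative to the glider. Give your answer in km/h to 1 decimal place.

190.4 km/h

Taking east as x and north as y: light aircraft velocity = (128.000, 0.000) km/h; glider velocity = (0.000, 141.000) km/h.
Velocity of light aircraft relative to glider = (128.000, 0.000) − (0.000, 141.000) = (128.000, -141.000) km/h.
Magnitude = |(128.000, -141.000)| = 190.434 km/h.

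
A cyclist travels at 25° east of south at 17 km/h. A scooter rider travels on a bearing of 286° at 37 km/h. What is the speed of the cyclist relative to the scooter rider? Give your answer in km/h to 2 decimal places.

49.83 km/h

Taking east as x and north as y: cyclist velocity = (7.185, -15.407) km/h; scooter rider velocity = (-35.567, 10.199) km/h.
Velocity of cyclist relative to scooter rider = (7.185, -15.407) − (-35.567, 10.199) = (42.751, -25.606) km/h.
Magnitude = |(42.751, -25.606)| = 49.833 km/h.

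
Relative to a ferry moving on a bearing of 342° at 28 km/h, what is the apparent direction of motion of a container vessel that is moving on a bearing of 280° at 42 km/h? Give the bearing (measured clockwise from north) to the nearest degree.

Taking east as x and north as y: container vessel velocity = (-41.362, 7.293) km/h; ferry velocity = (-8.652, 26.630) km/h.
Velocity of container vessel relative to ferry = (-41.362, 7.293) − (-8.652, 26.630) = (-32.709, -19.336) km/h.
Bearing = atan2(-32.71, -19.34) = 239.41° clockwise from north.

239°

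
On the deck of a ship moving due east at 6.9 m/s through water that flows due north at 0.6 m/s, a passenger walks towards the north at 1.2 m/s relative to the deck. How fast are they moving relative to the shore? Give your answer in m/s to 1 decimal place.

7.1 m/s

In east/north components (m/s): passenger relative to ship = (0.000, 1.200); ship relative to water = (6.900, 0.000); water relative to ground = (0.000, 0.600).
Sum = (6.900, 1.800) m/s.
Speed = |(6.900, 1.800)| = 7.131 m/s.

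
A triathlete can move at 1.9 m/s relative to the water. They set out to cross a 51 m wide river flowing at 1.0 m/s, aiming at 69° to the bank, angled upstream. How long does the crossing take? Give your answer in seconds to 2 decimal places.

The component of the triathlete's velocity perpendicular to the bank is 1.9 × sin 69° = 1.774 m/s.
The flow acts along the bank and has no component across it.
Time = 51 / 1.774 = 28.752 s.

28.75 s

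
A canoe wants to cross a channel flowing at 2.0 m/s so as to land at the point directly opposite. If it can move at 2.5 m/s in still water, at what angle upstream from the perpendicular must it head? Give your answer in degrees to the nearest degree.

53°

To cancel the current, the upstream component of the canoe's velocity must equal the flow: 2.5 sin θ = 2.0.
sin θ = 2.0 / 2.5 = 0.8000.
θ = arcsin(0.8000) = 53.130°.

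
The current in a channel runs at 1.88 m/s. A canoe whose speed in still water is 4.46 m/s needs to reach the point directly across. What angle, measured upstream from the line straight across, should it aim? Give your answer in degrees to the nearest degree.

25°

To cancel the current, the upstream component of the canoe's velocity must equal the flow: 4.46 sin θ = 1.88.
sin θ = 1.88 / 4.46 = 0.4215.
θ = arcsin(0.4215) = 24.931°.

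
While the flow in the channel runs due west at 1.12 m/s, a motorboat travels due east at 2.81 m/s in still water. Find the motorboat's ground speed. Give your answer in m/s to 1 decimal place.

Taking east as x and north as y: velocity relative to the water = (2.810, 0.000) m/s; the water relative to ground = (-1.120, 0.000) m/s.
Velocity relative to ground = (2.810, 0.000) + (-1.120, 0.000) = (1.690, 0.000) m/s.
Speed = |(1.690, 0.000)| = 1.690 m/s.

1.7 m/s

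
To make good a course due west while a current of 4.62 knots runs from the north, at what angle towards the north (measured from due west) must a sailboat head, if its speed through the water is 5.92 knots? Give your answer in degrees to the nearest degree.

The current pushes perpendicular to the desired track; the heading must have a component into the current equal to 4.62 knots: 5.92 sin θ = 4.62.
sin θ = 0.7804, so θ = 51.298°.

51°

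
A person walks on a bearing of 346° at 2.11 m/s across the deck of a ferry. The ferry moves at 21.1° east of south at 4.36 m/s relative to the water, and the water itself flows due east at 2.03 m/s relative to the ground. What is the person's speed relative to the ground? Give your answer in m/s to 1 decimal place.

3.7 m/s

In east/north components (m/s): person relative to ferry = (-0.510, 2.047); ferry relative to water = (1.570, -4.068); water relative to ground = (2.030, 0.000).
Sum = (3.089, -2.020) m/s.
Speed = |(3.089, -2.020)| = 3.691 m/s.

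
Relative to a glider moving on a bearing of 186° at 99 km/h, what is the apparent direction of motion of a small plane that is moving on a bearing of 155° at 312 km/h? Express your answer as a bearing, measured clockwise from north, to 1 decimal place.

142.3°

Taking east as x and north as y: small plane velocity = (131.857, -282.768) km/h; glider velocity = (-10.348, -98.458) km/h.
Velocity of small plane relative to glider = (131.857, -282.768) − (-10.348, -98.458) = (142.205, -184.310) km/h.
Bearing = atan2(142.21, -184.31) = 142.35° clockwise from north.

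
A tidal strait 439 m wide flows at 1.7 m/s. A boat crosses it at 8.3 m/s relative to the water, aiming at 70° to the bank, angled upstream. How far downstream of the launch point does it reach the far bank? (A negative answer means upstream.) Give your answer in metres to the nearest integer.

-64 m

Perpendicular speed = 7.799 m/s; crossing time = 439 / 7.799 = 56.286 s.
Net downstream speed = -1.139 m/s.
Drift = -1.139 × 56.286 = -64.097 m (upstream).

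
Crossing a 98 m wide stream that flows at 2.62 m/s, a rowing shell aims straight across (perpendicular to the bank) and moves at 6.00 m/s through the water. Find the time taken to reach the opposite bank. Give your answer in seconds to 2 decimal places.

16.33 s

The component of the rowing shell's velocity perpendicular to the bank is 6.00 m/s.
The flow acts along the bank and has no component across it.
Time = 98 / 6.000 = 16.333 s.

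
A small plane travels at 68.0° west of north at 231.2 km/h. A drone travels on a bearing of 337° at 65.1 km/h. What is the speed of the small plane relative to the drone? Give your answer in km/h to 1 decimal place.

Taking east as x and north as y: small plane velocity = (-214.365, 86.609) km/h; drone velocity = (-25.437, 59.925) km/h.
Velocity of small plane relative to drone = (-214.365, 86.609) − (-25.437, 59.925) = (-188.928, 26.684) km/h.
Magnitude = |(-188.928, 26.684)| = 190.803 km/h.

190.8 km/h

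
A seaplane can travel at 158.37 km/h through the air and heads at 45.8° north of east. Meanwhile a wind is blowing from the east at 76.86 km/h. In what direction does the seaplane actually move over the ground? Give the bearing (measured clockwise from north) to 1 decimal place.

016.5°

Taking east as x and north as y: velocity relative to the air = (110.410, 113.537) km/h; the air relative to ground = (-76.860, 0.000) km/h.
Velocity relative to ground = (110.410, 113.537) + (-76.860, 0.000) = (33.550, 113.537) km/h.
Bearing = atan2(33.55, 113.54) = 16.46° clockwise from north.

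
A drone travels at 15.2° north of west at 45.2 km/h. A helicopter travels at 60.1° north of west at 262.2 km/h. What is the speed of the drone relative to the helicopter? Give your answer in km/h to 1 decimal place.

232.4 km/h

Taking east as x and north as y: drone velocity = (-43.619, 11.851) km/h; helicopter velocity = (-130.703, 227.300) km/h.
Velocity of drone relative to helicopter = (-43.619, 11.851) − (-130.703, 227.300) = (87.085, -215.449) km/h.
Magnitude = |(87.085, -215.449)| = 232.384 km/h.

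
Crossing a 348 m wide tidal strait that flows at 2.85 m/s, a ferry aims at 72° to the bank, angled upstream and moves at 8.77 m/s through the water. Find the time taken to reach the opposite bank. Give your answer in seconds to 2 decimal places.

41.72 s

The component of the ferry's velocity perpendicular to the bank is 8.77 × sin 72° = 8.341 m/s.
Only the cross-stream component determines the crossing time; the current contributes nothing perpendicular to the bank.
Time = 348 / 8.341 = 41.723 s.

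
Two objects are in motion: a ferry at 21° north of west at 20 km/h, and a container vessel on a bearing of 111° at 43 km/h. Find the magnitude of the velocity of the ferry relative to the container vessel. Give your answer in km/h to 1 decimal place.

63.0 km/h

Taking east as x and north as y: ferry velocity = (-18.672, 7.167) km/h; container vessel velocity = (40.144, -15.410) km/h.
Velocity of ferry relative to container vessel = (-18.672, 7.167) − (40.144, -15.410) = (-58.816, 22.577) km/h.
Magnitude = |(-58.816, 22.577)| = 63.000 km/h.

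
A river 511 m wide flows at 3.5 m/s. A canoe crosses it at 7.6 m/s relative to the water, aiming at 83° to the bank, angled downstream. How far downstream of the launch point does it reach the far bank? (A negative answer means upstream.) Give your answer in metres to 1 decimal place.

299.8 m

Perpendicular speed = 7.543 m/s; crossing time = 511 / 7.543 = 67.742 s.
Net downstream speed = 4.426 m/s.
Drift = 4.426 × 67.742 = 299.839 m (downstream).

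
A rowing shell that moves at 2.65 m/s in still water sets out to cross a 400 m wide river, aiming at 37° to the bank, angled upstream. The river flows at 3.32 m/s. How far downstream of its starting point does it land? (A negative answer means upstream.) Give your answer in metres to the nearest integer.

302 m

Perpendicular speed = 1.595 m/s; crossing time = 400 / 1.595 = 250.814 s.
Net downstream speed = 1.204 m/s.
Drift = 1.204 × 250.814 = 301.883 m (downstream).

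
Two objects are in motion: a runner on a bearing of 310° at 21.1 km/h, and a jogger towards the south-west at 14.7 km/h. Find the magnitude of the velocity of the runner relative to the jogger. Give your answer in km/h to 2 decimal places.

Taking east as x and north as y: runner velocity = (-16.164, 13.563) km/h; jogger velocity = (-10.394, -10.394) km/h.
Velocity of runner relative to jogger = (-16.164, 13.563) − (-10.394, -10.394) = (-5.769, 23.957) km/h.
Magnitude = |(-5.769, 23.957)| = 24.642 km/h.

24.64 km/h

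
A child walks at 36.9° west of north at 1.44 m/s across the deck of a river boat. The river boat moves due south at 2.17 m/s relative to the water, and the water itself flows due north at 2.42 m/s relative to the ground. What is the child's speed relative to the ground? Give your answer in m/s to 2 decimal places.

In east/north components (m/s): child relative to river boat = (-0.865, 1.152); river boat relative to water = (0.000, -2.170); water relative to ground = (0.000, 2.420).
Sum = (-0.865, 1.402) m/s.
Speed = |(-0.865, 1.402)| = 1.647 m/s.

1.65 m/s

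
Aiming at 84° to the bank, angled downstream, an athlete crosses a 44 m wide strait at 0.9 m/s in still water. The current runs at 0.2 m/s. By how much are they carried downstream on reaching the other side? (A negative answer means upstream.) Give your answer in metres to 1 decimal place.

Perpendicular speed = 0.895 m/s; crossing time = 44 / 0.895 = 49.158 s.
Net downstream speed = 0.294 m/s.
Drift = 0.294 × 49.158 = 14.456 m (downstream).

14.5 m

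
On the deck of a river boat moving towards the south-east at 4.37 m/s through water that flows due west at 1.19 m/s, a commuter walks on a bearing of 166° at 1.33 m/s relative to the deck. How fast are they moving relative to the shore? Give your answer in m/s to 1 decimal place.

In east/north components (m/s): commuter relative to river boat = (0.322, -1.290); river boat relative to water = (3.090, -3.090); water relative to ground = (-1.190, 0.000).
Sum = (2.222, -4.381) m/s.
Speed = |(2.222, -4.381)| = 4.912 m/s.

4.9 m/s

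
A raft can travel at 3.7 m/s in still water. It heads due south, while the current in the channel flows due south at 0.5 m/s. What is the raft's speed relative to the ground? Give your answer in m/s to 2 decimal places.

4.20 m/s

Taking east as x and north as y: velocity relative to the water = (0.000, -3.700) m/s; the water relative to ground = (0.000, -0.500) m/s.
Velocity relative to ground = (0.000, -3.700) + (0.000, -0.500) = (0.000, -4.200) m/s.
Speed = |(0.000, -4.200)| = 4.200 m/s.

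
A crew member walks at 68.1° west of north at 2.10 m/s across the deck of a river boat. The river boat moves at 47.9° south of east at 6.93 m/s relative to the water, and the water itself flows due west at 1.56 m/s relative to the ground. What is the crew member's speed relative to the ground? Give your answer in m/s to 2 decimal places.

In east/north components (m/s): crew member relative to river boat = (-1.948, 0.783); river boat relative to water = (4.646, -5.142); water relative to ground = (-1.560, 0.000).
Sum = (1.138, -4.359) m/s.
Speed = |(1.138, -4.359)| = 4.505 m/s.

4.50 m/s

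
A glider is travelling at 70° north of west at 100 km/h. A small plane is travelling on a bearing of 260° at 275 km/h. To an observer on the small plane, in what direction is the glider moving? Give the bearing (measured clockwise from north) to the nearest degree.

Taking east as x and north as y: glider velocity = (-34.202, 93.969) km/h; small plane velocity = (-270.822, -47.753) km/h.
Velocity of glider relative to small plane = (-34.202, 93.969) − (-270.822, -47.753) = (236.620, 141.723) km/h.
Bearing = atan2(236.62, 141.72) = 59.08° clockwise from north.

059°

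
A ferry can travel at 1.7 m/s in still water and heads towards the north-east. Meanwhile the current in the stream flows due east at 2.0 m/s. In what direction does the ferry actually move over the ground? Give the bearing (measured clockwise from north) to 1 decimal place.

Taking east as x and north as y: velocity relative to the water = (1.202, 1.202) m/s; the water relative to ground = (2.000, 0.000) m/s.
Velocity relative to ground = (1.202, 1.202) + (2.000, 0.000) = (3.202, 1.202) m/s.
Bearing = atan2(3.20, 1.20) = 69.42° clockwise from north.

069.4°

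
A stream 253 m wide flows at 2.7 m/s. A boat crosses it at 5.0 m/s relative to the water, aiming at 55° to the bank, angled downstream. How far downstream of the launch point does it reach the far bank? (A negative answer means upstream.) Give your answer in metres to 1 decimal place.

Perpendicular speed = 4.096 m/s; crossing time = 253 / 4.096 = 61.771 s.
Net downstream speed = 5.568 m/s.
Drift = 5.568 × 61.771 = 343.935 m (downstream).

343.9 m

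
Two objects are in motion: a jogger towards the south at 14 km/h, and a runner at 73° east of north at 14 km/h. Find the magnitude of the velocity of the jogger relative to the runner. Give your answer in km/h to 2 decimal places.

Taking east as x and north as y: jogger velocity = (0.000, -14.000) km/h; runner velocity = (13.388, 4.093) km/h.
Velocity of jogger relative to runner = (0.000, -14.000) − (13.388, 4.093) = (-13.388, -18.093) km/h.
Magnitude = |(-13.388, -18.093)| = 22.508 km/h.

22.51 km/h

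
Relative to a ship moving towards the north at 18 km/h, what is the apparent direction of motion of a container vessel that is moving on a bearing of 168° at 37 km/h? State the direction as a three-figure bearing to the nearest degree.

172°

Taking east as x and north as y: container vessel velocity = (7.693, -36.191) km/h; ship velocity = (0.000, 18.000) km/h.
Velocity of container vessel relative to ship = (7.693, -36.191) − (0.000, 18.000) = (7.693, -54.191) km/h.
Bearing = atan2(7.69, -54.19) = 171.92° clockwise from north.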